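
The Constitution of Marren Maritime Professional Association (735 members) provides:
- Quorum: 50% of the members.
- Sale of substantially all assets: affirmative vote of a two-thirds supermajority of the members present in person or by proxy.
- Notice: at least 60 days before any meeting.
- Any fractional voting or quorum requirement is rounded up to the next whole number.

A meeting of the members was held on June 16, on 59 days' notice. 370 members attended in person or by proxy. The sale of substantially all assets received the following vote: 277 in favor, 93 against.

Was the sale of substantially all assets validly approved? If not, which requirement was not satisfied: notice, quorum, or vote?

Notice: 59 days given; 60 required. Not satisfied.
Quorum: 50% of 735 = 367.50, rounded up to 368; 370 present. Satisfied.
Vote: requires two-thirds of those present (370); 2/3 of 370 = 246.67, rounded up to 247, so 247 needed; 277 in favor. Satisfied.

Invalid — notice requirement not satisfied.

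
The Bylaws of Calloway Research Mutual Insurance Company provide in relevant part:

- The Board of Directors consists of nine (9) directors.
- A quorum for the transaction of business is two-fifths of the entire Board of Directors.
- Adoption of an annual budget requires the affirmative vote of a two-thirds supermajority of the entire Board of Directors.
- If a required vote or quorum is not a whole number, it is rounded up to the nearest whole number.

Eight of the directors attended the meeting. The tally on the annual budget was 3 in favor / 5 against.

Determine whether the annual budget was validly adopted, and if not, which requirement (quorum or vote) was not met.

Invalid — vote requirement not satisfied.

Quorum: 8 present; quorum is 4. Satisfied.
Vote: the annual budget requires two-thirds of the entire Board of Directors (9). 2/3 of 9 = 6, so 6 affirmative votes are needed; 3 voted in favor. Not satisfied.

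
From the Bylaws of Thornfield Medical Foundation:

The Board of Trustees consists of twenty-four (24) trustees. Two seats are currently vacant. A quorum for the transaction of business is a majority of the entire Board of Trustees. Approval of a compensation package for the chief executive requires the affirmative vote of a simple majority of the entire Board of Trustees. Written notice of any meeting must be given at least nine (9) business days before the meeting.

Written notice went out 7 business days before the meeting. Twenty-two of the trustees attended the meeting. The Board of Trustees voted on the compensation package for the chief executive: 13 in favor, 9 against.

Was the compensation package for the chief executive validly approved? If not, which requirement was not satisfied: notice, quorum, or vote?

Notice: 7 business days given; 9 required (7 < 9). Not satisfied.
Quorum: 22 present; quorum is 13. Satisfied.
Vote: the compensation package for the chief executive requires a majority of the entire Board of Trustees (24). A majority of 24 is 13, so 13 affirmative votes are needed; 13 voted in favor. Satisfied.

Invalid — notice requirement not satisfied.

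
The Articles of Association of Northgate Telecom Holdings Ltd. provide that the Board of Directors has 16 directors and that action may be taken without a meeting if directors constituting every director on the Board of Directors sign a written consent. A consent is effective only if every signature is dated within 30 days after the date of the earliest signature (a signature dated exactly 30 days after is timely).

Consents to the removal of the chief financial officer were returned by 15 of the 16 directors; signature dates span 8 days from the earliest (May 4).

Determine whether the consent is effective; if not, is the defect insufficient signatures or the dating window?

Signatures required: the unanimous vote of 16 — unanimous means all 16, so 16 needed; 15 signed. Insufficient.
Dating window: the latest signature is 8 days after the earliest; the limit is 30 days. Within the window.

Not effective — insufficient signatures.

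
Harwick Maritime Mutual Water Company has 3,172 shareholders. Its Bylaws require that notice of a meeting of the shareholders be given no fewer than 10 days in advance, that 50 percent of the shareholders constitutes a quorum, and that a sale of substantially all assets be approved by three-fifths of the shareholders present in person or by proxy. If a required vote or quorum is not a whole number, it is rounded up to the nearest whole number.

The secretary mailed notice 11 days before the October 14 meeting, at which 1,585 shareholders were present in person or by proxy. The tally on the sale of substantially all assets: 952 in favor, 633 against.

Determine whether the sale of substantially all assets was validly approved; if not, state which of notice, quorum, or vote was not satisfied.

Notice: 11 days given; 10 required. Satisfied.
Quorum: 50% of 3,172 = 1,586; 1,585 present. Not satisfied.
Vote: requires three-fifths of those present (1,585); 3/5 of 1585 = 951, so 951 needed; 952 in favor. Satisfied.

Invalid — quorum requirement not satisfied.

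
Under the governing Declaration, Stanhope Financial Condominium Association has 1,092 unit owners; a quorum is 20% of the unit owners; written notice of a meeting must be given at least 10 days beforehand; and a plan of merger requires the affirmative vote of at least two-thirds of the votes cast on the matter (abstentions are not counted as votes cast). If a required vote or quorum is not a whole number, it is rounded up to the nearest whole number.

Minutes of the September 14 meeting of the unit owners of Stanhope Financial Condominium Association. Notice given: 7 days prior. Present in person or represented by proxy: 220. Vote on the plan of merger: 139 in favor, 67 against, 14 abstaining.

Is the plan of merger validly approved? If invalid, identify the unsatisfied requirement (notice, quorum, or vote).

Notice: 7 days given; 10 required. Not satisfied.
Quorum: 20% of 1,092 = 218.40, rounded up to 219; 220 present. Satisfied.
Vote: requires two-thirds of the votes cast (220 − 14 abstaining = 206); 2/3 of 206 = 137.33, rounded up to 138, so 138 needed; 139 in favor. Satisfied.

Invalid — notice requirement not satisfied.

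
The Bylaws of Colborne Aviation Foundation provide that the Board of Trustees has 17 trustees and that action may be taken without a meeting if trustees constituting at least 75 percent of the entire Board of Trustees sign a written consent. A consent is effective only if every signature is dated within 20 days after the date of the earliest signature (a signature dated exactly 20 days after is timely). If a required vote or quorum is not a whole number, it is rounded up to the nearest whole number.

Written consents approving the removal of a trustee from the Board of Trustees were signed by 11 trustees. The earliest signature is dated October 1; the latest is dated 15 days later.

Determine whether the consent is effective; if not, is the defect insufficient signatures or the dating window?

Not effective — insufficient signatures.

Signatures required: at least 75 percent of 17 — 3/4 of 17 = 12.75, rounded up to 13, so 13 needed; 11 signed. Insufficient.
Dating window: the latest signature is 15 days after the earliest; the limit is 20 days. Within the window.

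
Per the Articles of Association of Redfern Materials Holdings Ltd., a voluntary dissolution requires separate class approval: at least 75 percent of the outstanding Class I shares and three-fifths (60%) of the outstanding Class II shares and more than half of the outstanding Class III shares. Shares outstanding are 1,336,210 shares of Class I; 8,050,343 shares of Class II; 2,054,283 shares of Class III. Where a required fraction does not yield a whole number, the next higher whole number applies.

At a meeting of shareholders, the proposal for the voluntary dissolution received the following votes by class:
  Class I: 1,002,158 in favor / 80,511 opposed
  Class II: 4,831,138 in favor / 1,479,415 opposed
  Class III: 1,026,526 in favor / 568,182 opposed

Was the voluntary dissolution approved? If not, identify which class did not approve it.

Not approved — the Class III shares did not give the required vote.

Class I: 3/4 of 1336210 = 1002157.50, rounded up to 1002158; 1,002,158 required, 1,002,158 in favor — approved.
Class II: 3/5 of 8050343 = 4830205.80, rounded up to 4830206; 4,830,206 required, 4,831,138 in favor — approved.
Class III: a majority of 2054283 is 1027142; 1,027,142 required, 1,026,526 in favor — not approved.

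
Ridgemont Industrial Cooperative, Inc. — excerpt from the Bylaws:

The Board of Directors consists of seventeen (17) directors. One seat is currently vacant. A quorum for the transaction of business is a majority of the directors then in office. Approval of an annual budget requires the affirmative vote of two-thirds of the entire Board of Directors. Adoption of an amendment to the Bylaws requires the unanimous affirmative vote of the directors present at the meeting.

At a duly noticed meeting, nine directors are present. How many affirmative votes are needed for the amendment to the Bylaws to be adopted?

The amendment to the Bylaws requires the unanimous vote of the directors present (9).
Unanimous means all 9.

9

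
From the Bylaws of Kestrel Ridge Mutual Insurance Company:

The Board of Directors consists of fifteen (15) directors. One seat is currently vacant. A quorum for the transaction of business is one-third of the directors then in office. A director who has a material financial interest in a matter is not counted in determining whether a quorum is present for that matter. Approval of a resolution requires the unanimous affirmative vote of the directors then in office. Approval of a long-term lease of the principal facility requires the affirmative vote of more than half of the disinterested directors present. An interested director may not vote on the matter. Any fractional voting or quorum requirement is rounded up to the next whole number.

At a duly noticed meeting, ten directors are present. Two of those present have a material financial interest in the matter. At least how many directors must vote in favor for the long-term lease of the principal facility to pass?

The long-term lease of the principal facility requires a majority of the disinterested directors present (10 − 2 = 8).
A majority of 8 is 5.

5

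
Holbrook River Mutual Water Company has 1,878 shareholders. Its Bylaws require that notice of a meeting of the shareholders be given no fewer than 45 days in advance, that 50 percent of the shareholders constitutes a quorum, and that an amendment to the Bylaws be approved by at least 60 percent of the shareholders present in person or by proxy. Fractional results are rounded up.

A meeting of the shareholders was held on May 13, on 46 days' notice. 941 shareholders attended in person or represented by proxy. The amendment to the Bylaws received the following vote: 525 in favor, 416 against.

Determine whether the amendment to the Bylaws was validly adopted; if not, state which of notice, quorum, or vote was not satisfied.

Notice: 46 days given; 45 required. Satisfied.
Quorum: 50% of 1,878 = 939; 941 present. Satisfied.
Vote: requires three-fifths of those present (941); 3/5 of 941 = 564.60, rounded up to 565, so 565 needed; 525 in favor. Not satisfied.

Invalid — vote requirement not satisfied.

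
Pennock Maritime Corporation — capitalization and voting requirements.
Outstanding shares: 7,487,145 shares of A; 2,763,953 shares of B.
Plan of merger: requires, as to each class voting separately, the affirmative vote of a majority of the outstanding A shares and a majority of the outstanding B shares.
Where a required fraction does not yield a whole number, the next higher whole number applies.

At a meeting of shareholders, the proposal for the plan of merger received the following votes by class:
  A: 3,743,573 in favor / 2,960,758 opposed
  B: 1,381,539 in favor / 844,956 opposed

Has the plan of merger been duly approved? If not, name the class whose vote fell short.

Not approved — the B shares did not give the required vote.

A: a majority of 7487145 is 3743573; 3,743,573 required, 3,743,573 in favor — approved.
B: a majority of 2763953 is 1381977; 1,381,977 required, 1,381,539 in favor — not approved.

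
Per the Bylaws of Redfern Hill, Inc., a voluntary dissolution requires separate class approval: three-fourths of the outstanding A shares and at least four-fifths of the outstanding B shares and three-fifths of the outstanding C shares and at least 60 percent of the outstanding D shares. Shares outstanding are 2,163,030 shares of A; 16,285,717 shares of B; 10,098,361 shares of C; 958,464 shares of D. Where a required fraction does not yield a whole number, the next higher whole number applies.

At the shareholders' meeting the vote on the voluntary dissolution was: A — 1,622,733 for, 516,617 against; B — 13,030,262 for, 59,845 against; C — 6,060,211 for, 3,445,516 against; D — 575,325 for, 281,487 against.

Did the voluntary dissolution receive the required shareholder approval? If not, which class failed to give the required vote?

A: 3/4 of 2163030 = 1622272.50, rounded up to 1622273; 1,622,273 required, 1,622,733 in favor — approved.
B: 4/5 of 16285717 = 13028573.60, rounded up to 13028574; 13,028,574 required, 13,030,262 in favor — approved.
C: 3/5 of 10098361 = 6059016.60, rounded up to 6059017; 6,059,017 required, 6,060,211 in favor — approved.
D: 3/5 of 958464 = 575078.40, rounded up to 575079; 575,079 required, 575,325 in favor — approved.

Approved — every class gave the required vote.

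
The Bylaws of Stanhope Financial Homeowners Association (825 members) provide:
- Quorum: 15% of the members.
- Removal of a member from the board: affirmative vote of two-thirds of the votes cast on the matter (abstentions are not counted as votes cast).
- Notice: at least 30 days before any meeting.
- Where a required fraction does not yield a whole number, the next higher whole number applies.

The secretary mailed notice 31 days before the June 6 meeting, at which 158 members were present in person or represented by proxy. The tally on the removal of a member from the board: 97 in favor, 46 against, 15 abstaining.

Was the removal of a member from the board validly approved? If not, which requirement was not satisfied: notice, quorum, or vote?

Valid — all requirements satisfied.

Notice: 31 days given; 30 required. Satisfied.
Quorum: 15% of 825 = 123.75, rounded up to 124; 158 present. Satisfied.
Vote: requires two-thirds of the votes cast (158 − 15 abstaining = 143); 2/3 of 143 = 95.33, rounded up to 96, so 96 needed; 97 in favor. Satisfied.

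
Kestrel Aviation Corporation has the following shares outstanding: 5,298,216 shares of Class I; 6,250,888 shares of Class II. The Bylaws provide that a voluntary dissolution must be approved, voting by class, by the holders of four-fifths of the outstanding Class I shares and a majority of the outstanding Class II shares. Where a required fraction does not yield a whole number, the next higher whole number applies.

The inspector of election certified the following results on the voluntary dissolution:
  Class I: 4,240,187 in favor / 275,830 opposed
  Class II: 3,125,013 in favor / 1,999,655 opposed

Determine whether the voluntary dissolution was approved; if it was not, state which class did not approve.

Not approved — the Class II shares did not give the required vote.

Class I: 4/5 of 5298216 = 4238572.80, rounded up to 4238573; 4,238,573 required, 4,240,187 in favor — approved.
Class II: a majority of 6250888 is 3125445; 3,125,445 required, 3,125,013 in favor — not approved.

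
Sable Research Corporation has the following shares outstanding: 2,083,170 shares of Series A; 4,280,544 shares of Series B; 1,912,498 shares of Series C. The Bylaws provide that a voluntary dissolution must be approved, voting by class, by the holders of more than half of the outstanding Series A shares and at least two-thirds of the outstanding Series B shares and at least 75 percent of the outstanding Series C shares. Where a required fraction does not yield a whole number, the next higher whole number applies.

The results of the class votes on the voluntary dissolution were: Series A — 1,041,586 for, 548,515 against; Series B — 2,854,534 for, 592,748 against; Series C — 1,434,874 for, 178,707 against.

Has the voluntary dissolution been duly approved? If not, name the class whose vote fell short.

Approved — every class gave the required vote.

Series A: a majority of 2083170 is 1041586; 1,041,586 required, 1,041,586 in favor — approved.
Series B: 2/3 of 4280544 = 2853696; 2,853,696 required, 2,854,534 in favor — approved.
Series C: 3/4 of 1912498 = 1434373.50, rounded up to 1434374; 1,434,374 required, 1,434,874 in favor — approved.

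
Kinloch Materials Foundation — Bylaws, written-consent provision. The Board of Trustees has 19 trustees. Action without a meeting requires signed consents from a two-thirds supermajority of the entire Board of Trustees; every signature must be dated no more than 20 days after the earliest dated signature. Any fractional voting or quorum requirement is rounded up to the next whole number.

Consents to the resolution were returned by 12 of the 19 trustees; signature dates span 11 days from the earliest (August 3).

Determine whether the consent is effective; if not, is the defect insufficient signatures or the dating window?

Signatures required: a two-thirds supermajority of 19 — 2/3 of 19 = 12.67, rounded up to 13, so 13 needed; 12 signed. Insufficient.
Dating window: the latest signature is 11 days after the earliest; the limit is 20 days. Within the window.

Not effective — insufficient signatures.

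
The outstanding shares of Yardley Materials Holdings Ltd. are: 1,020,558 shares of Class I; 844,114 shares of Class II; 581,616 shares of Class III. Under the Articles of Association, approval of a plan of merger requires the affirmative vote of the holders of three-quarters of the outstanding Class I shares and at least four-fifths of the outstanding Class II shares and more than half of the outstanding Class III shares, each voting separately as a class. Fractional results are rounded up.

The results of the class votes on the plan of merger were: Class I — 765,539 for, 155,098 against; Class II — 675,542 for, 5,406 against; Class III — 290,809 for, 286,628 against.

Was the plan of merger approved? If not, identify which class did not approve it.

Class I: 3/4 of 1020558 = 765418.50, rounded up to 765419; 765,419 required, 765,539 in favor — approved.
Class II: 4/5 of 844114 = 675291.20, rounded up to 675292; 675,292 required, 675,542 in favor — approved.
Class III: a majority of 581616 is 290809; 290,809 required, 290,809 in favor — approved.

Approved — every class gave the required vote.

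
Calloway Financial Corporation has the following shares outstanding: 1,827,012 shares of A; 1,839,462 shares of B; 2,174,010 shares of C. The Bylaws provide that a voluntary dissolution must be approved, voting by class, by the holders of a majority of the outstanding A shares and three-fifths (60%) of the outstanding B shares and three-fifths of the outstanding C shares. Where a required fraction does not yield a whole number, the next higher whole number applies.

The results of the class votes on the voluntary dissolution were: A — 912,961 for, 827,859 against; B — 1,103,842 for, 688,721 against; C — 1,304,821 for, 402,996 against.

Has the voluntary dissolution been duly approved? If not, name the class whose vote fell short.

Not approved — the A shares did not give the required vote.

A: a majority of 1827012 is 913507; 913,507 required, 912,961 in favor — not approved.
B: 3/5 of 1839462 = 1103677.20, rounded up to 1103678; 1,103,678 required, 1,103,842 in favor — approved.
C: 3/5 of 2174010 = 1304406; 1,304,406 required, 1,304,821 in favor — approved.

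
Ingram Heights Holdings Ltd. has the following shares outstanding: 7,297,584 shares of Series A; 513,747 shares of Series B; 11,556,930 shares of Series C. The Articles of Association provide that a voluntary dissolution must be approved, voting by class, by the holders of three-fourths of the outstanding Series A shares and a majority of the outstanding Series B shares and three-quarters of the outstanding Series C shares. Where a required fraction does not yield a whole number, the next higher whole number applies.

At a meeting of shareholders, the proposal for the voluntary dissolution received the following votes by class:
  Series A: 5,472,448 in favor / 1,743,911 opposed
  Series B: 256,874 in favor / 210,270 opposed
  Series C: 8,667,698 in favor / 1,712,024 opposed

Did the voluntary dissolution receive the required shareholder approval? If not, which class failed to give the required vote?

Not approved — the Series A shares did not give the required vote.

Series A: 3/4 of 7297584 = 5473188; 5,473,188 required, 5,472,448 in favor — not approved.
Series B: a majority of 513747 is 256874; 256,874 required, 256,874 in favor — approved.
Series C: 3/4 of 11556930 = 8667697.50, rounded up to 8667698; 8,667,698 required, 8,667,698 in favor — approved.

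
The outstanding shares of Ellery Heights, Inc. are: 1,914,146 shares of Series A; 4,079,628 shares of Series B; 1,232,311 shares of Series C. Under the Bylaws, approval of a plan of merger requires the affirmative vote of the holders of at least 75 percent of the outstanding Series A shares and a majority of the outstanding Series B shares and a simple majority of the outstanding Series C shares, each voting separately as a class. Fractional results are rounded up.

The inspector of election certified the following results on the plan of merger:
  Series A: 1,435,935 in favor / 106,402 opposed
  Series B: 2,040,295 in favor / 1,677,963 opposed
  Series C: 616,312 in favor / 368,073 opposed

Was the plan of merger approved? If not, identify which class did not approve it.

Approved — every class gave the required vote.

Series A: 3/4 of 1914146 = 1435609.50, rounded up to 1435610; 1,435,610 required, 1,435,935 in favor — approved.
Series B: a majority of 4079628 is 2039815; 2,039,815 required, 2,040,295 in favor — approved.
Series C: a majority of 1232311 is 616156; 616,156 required, 616,312 in favor — approved.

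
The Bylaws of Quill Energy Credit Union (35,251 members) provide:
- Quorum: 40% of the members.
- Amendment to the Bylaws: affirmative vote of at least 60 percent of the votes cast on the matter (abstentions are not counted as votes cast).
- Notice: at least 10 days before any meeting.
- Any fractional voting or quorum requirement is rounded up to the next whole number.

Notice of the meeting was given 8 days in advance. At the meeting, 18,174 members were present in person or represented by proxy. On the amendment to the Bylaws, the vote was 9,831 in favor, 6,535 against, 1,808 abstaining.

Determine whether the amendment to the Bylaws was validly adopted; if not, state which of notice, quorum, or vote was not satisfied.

Notice: 8 days given; 10 required. Not satisfied.
Quorum: 40% of 35,251 = 14,100.40, rounded up to 14,101; 18,174 present. Satisfied.
Vote: requires three-fifths of the votes cast (18,174 − 1,808 abstaining = 16,366); 3/5 of 16366 = 9819.60, rounded up to 9820, so 9,820 needed; 9,831 in favor. Satisfied.

Invalid — notice requirement not satisfied.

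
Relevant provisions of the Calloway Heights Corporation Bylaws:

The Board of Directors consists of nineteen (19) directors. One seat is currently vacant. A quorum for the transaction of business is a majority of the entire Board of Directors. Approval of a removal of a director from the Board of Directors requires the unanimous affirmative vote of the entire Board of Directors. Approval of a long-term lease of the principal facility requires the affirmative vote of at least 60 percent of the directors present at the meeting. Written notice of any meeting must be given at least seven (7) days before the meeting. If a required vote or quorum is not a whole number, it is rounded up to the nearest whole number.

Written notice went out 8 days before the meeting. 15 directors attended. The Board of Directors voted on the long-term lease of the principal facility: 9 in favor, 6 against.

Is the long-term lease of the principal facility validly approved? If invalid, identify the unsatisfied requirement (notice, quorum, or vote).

Notice: 8 days given; 7 required (8 ≥ 7). Satisfied.
Quorum: 15 present; quorum is 10. Satisfied.
Vote: the long-term lease of the principal facility requires three-fifths of the directors present (15). 3/5 of 15 = 9, so 9 affirmative votes are needed; 9 voted in favor. Satisfied.

Valid — all requirements satisfied.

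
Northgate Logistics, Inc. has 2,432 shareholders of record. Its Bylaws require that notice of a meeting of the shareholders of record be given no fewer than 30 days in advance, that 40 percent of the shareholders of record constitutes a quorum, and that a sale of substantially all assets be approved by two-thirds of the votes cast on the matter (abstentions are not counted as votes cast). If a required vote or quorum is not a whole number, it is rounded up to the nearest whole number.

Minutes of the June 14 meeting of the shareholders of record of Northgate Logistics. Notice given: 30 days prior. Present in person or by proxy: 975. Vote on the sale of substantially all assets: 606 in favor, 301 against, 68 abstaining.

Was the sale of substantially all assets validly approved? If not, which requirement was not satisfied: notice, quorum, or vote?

Valid — all requirements satisfied.

Notice: 30 days given; 30 required. Satisfied.
Quorum: 40% of 2,432 = 972.80, rounded up to 973; 975 present. Satisfied.
Vote: requires two-thirds of the votes cast (975 − 68 abstaining = 907); 2/3 of 907 = 604.67, rounded up to 605, so 605 needed; 606 in favor. Satisfied.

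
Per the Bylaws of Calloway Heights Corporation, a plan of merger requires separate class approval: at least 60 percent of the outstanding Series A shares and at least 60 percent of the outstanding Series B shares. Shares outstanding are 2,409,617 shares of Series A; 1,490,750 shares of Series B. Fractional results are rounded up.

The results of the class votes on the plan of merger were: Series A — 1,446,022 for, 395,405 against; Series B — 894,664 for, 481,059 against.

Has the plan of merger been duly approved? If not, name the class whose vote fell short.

Series A: 3/5 of 2409617 = 1445770.20, rounded up to 1445771; 1,445,771 required, 1,446,022 in favor — approved.
Series B: 3/5 of 1490750 = 894450; 894,450 required, 894,664 in favor — approved.

Approved — every class gave the required vote.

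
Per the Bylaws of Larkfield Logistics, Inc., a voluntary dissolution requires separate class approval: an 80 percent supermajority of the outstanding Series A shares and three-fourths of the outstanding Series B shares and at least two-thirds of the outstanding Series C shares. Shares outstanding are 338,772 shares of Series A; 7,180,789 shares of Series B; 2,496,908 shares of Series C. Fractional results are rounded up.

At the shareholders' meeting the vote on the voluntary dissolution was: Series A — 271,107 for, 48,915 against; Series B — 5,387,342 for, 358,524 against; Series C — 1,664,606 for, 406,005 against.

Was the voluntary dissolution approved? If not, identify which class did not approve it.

Series A: 4/5 of 338772 = 271017.60, rounded up to 271018; 271,018 required, 271,107 in favor — approved.
Series B: 3/4 of 7180789 = 5385591.75, rounded up to 5385592; 5,385,592 required, 5,387,342 in favor — approved.
Series C: 2/3 of 2496908 = 1664605.33, rounded up to 1664606; 1,664,606 required, 1,664,606 in favor — approved.

Approved — every class gave the required vote.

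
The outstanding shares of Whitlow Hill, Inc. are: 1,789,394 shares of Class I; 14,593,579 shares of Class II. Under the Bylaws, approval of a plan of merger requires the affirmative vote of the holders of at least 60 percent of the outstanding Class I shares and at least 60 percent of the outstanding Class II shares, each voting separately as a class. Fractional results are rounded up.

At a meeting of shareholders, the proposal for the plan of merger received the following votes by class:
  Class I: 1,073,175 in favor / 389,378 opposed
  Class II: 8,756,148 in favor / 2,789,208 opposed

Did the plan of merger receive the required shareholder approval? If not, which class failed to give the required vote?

Not approved — the Class I shares did not give the required vote.

Class I: 3/5 of 1789394 = 1073636.40, rounded up to 1073637; 1,073,637 required, 1,073,175 in favor — not approved.
Class II: 3/5 of 14593579 = 8756147.40, rounded up to 8756148; 8,756,148 required, 8,756,148 in favor — approved.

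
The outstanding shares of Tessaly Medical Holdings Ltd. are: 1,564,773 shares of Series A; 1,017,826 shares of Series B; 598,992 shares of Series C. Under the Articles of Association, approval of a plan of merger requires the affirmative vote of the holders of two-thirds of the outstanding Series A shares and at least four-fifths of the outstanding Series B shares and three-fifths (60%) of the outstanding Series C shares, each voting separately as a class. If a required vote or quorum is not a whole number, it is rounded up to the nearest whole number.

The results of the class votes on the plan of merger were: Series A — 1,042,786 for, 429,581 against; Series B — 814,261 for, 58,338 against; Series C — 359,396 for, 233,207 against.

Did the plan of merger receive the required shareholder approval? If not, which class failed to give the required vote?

Series A: 2/3 of 1564773 = 1043182; 1,043,182 required, 1,042,786 in favor — not approved.
Series B: 4/5 of 1017826 = 814260.80, rounded up to 814261; 814,261 required, 814,261 in favor — approved.
Series C: 3/5 of 598992 = 359395.20, rounded up to 359396; 359,396 required, 359,396 in favor — approved.

Not approved — the Series A shares did not give the required vote.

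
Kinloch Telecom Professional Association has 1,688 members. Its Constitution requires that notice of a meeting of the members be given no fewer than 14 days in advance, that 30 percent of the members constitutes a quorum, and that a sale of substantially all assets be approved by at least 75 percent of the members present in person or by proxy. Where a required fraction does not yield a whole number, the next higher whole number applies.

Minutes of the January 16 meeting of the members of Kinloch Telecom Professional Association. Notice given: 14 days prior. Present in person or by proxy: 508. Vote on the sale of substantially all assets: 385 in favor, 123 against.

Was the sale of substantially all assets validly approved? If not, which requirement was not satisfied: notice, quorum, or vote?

Valid — all requirements satisfied.

Notice: 14 days given; 14 required. Satisfied.
Quorum: 30% of 1,688 = 506.40, rounded up to 507; 508 present. Satisfied.
Vote: requires three-fourths of those present (508); 3/4 of 508 = 381, so 381 needed; 385 in favor. Satisfied.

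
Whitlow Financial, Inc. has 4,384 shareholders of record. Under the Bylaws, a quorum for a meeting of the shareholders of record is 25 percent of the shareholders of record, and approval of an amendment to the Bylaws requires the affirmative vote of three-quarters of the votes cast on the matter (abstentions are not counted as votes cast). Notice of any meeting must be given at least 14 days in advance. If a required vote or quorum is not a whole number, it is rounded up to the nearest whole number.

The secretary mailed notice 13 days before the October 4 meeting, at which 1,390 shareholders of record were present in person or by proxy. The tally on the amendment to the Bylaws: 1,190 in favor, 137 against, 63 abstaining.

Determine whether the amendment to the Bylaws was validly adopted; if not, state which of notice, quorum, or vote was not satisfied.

Notice: 13 days given; 14 required. Not satisfied.
Quorum: 25% of 4,384 = 1,096; 1,390 present. Satisfied.
Vote: requires three-fourths of the votes cast (1,390 − 63 abstaining = 1,327); 3/4 of 1327 = 995.25, rounded up to 996, so 996 needed; 1,190 in favor. Satisfied.

Invalid — notice requirement not satisfied.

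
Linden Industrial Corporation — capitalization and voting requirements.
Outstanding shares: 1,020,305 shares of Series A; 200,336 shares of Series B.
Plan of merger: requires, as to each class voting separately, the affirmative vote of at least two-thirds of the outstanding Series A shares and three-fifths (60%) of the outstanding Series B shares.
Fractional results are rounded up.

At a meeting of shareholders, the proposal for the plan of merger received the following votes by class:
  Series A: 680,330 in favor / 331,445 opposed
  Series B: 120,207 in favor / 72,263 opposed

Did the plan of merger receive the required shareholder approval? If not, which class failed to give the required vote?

Approved — every class gave the required vote.

Series A: 2/3 of 1020305 = 680203.33, rounded up to 680204; 680,204 required, 680,330 in favor — approved.
Series B: 3/5 of 200336 = 120201.60, rounded up to 120202; 120,202 required, 120,207 in favor — approved.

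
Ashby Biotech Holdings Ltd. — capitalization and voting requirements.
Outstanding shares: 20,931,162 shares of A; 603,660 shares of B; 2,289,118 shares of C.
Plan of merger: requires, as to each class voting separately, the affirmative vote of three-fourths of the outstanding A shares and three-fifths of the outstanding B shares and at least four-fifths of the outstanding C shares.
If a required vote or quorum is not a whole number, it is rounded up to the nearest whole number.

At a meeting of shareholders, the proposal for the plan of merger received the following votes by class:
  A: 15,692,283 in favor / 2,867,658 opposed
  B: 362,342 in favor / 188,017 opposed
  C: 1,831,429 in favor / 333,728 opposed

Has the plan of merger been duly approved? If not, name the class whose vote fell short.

Not approved — the A shares did not give the required vote.

A: 3/4 of 20931162 = 15698371.50, rounded up to 15698372; 15,698,372 required, 15,692,283 in favor — not approved.
B: 3/5 of 603660 = 362196; 362,196 required, 362,342 in favor — approved.
C: 4/5 of 2289118 = 1831294.40, rounded up to 1831295; 1,831,295 required, 1,831,429 in favor — approved.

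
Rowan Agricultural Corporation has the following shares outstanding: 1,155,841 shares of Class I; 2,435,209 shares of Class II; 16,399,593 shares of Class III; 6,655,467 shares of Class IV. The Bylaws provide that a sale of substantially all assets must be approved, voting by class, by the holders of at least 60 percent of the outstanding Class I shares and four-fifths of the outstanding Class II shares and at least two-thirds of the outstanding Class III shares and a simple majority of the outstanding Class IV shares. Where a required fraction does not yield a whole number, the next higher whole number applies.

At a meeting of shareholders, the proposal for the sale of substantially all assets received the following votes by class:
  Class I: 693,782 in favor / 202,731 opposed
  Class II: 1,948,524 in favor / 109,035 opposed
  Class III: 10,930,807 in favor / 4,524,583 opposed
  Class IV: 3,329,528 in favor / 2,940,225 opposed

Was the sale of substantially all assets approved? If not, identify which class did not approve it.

Not approved — the Class III shares did not give the required vote.

Class I: 3/5 of 1155841 = 693504.60, rounded up to 693505; 693,505 required, 693,782 in favor — approved.
Class II: 4/5 of 2435209 = 1948167.20, rounded up to 1948168; 1,948,168 required, 1,948,524 in favor — approved.
Class III: 2/3 of 16399593 = 10933062; 10,933,062 required, 10,930,807 in favor — not approved.
Class IV: a majority of 6655467 is 3327734; 3,327,734 required, 3,329,528 in favor — approved.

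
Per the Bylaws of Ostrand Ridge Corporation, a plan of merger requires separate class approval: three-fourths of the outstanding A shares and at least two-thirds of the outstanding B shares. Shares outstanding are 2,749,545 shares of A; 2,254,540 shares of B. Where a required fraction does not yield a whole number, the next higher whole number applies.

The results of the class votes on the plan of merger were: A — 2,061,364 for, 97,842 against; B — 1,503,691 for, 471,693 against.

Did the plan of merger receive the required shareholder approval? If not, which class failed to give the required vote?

A: 3/4 of 2749545 = 2062158.75, rounded up to 2062159; 2,062,159 required, 2,061,364 in favor — not approved.
B: 2/3 of 2254540 = 1503026.67, rounded up to 1503027; 1,503,027 required, 1,503,691 in favor — approved.

Not approved — the A shares did not give the required vote.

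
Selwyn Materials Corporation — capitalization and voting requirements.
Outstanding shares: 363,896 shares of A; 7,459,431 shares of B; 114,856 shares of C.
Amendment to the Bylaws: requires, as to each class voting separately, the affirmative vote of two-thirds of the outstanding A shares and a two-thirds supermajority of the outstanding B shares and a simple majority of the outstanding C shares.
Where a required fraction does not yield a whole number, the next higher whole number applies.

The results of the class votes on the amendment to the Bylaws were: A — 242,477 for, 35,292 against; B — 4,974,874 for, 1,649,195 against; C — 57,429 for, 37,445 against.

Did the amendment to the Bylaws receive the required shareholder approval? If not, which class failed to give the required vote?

Not approved — the A shares did not give the required vote.

A: 2/3 of 363896 = 242597.33, rounded up to 242598; 242,598 required, 242,477 in favor — not approved.
B: 2/3 of 7459431 = 4972954; 4,972,954 required, 4,974,874 in favor — approved.
C: a majority of 114856 is 57429; 57,429 required, 57,429 in favor — approved.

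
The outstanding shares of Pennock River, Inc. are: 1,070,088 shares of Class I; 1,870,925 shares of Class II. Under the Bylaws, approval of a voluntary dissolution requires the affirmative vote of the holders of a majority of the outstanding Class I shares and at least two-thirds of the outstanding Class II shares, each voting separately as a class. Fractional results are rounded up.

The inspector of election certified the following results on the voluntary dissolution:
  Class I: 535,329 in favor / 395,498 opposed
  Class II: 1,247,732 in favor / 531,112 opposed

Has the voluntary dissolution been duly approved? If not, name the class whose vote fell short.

Approved — every class gave the required vote.

Class I: a majority of 1070088 is 535045; 535,045 required, 535,329 in favor — approved.
Class II: 2/3 of 1870925 = 1247283.33, rounded up to 1247284; 1,247,284 required, 1,247,732 in favor — approved.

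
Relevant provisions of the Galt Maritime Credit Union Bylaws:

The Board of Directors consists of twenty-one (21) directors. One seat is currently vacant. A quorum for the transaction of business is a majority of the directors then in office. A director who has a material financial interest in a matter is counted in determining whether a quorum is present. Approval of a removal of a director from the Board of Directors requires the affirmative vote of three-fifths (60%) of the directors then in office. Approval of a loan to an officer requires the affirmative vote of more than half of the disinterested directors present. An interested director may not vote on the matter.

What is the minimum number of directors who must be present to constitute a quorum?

11

A majority of 20 is 11.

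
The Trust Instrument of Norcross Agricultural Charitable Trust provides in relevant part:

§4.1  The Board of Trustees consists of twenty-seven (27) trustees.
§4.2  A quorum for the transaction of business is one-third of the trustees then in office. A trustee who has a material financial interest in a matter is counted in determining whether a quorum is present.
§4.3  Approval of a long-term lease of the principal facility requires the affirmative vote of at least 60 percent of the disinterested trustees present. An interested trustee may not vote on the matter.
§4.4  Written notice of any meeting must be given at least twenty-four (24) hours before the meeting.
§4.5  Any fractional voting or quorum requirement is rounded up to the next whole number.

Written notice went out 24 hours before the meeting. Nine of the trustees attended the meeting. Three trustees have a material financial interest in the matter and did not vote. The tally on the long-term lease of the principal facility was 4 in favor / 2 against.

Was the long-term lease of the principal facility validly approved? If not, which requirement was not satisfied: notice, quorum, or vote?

Valid — all requirements satisfied.

Notice: 24 hours given; 24 required (24 ≥ 24). Satisfied.
Quorum: 9 present (interested trustees count toward quorum); quorum is 9. Satisfied.
Vote: the long-term lease of the principal facility requires three-fifths of the disinterested trustees present (9 − 3 = 6). 3/5 of 6 = 3.60, rounded up to 4, so 4 affirmative votes are needed; 4 voted in favor. Satisfied.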